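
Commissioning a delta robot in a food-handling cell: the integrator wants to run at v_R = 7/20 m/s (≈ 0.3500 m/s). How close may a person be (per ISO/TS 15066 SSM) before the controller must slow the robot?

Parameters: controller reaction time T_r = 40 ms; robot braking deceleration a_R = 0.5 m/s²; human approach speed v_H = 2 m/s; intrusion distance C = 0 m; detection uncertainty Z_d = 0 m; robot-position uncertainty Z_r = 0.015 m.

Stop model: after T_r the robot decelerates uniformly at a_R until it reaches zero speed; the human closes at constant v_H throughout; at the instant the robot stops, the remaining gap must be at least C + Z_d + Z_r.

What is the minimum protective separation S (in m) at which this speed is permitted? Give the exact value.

S_min = 3263/2000 m = 1.6315 m

stop time T_s = (7/20)/(1/2) = 0.7000 s
robot covers v_R·T_r = 0.3500·0.0400 = 0.0140 m before braking
robot under decel: 0.3500²/(2·0.5000) = 0.1225 m
human over T_r+T_s: 2.0000·(0.0400+0.7000) = 1.4800 m
residual clearance needed = 0.0000+0.0000+0.0150 = 0.0150 m
S_min ≈ 0.0140+0.1225+1.4800+0.0150  ⇒  S_min = 3263/2000 m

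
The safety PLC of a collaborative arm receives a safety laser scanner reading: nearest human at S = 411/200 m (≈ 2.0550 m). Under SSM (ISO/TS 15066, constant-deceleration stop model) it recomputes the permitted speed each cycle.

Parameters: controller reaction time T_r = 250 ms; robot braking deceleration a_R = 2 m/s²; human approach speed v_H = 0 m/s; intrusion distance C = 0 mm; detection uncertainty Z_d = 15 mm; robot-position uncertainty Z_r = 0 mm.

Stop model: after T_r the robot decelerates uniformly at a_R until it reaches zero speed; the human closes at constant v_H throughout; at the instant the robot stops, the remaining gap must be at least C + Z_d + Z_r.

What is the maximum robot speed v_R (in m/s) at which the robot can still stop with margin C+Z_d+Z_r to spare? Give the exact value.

at the boundary: (1/4)·v² + (1/4)·v + (-51/25) = 0
  disc = (1/4)² − 4·(1/4)·(-51/25) = 841/400 ; √disc = 29/20
  v_R = (−(1/4) + 29/20) / (2·(1/4)) = 12/5 m/s
check:
T_s = v_R/a_R = (12/5)/2 = 1.2000 s
reaction-phase robot travel = 2.4000·0.2500 = 0.6000 m
braking distance = 2.4000²/(2·2.0000) = 1.4400 m
human closes 0.0000·1.4500 = 0.0000 m
C+Z_d+Z_r = 0.0000+0.0150+0.0000 = 0.0150 m
sum ≈ 0.6000+1.4400+0.0000+0.0150 ≈ 2.0550 m = S ✓

v_R_max = 12/5 m/s = 2.4000 m/s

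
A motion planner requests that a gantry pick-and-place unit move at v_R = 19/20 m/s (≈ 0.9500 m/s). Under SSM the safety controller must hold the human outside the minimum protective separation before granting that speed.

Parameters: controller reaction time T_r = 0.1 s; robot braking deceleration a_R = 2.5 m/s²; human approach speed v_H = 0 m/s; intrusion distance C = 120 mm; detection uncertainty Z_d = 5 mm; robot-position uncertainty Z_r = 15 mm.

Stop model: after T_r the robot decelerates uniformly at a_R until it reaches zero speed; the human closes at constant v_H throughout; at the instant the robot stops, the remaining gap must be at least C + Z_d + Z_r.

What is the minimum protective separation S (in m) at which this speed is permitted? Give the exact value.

braking lasts T_s = (19/20)/(5/2) = 0.3800 s
robot in T_r: 0.9500·0.1000 = 0.0950 m
robot covers 0.9500·0.3800 − ½·2.5000·0.3800² = 0.1805 m while stopping
human closes 0.0000·0.4800 = 0.0000 m
C+Z_d+Z_r = 0.1200+0.0050+0.0150 = 0.1400 m
S_min ≈ 0.0950+0.1805+0.0000+0.1400  ⇒  S_min = 831/2000 m

S_min = 831/2000 m = 0.4155 m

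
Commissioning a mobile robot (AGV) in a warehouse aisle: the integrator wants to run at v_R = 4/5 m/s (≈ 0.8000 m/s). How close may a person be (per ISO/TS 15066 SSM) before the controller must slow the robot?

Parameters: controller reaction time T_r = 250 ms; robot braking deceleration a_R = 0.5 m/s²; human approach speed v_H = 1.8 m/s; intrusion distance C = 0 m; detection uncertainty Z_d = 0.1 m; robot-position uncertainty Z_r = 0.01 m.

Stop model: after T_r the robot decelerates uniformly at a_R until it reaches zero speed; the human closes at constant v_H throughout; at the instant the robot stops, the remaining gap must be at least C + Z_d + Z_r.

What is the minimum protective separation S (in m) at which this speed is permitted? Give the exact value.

braking lasts T_s = (4/5)/(1/2) = 1.6000 s
robot in T_r: 0.8000·0.2500 = 0.2000 m
robot under decel: 0.8000²/(2·0.5000) = 0.6400 m
human over T_r+T_s: 1.8000·(0.2500+1.6000) = 3.3300 m
residual clearance needed = 0.0000+0.1000+0.0100 = 0.1100 m
S_min ≈ 0.2000+0.6400+3.3300+0.1100  ⇒  S_min = 107/25 m

S_min = 107/25 m = 4.2800 m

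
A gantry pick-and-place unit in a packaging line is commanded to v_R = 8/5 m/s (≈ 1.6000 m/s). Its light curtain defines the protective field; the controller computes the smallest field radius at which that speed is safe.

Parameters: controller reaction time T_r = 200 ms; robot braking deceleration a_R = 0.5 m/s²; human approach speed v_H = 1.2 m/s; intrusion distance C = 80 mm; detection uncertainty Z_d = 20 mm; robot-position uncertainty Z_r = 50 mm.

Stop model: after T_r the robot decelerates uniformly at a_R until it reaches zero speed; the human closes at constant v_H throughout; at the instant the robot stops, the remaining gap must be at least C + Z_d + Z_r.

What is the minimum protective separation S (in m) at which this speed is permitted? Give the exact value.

S_min = 711/100 m = 7.1100 m

T_s = v_R/a_R = (8/5)/(1/2) = 3.2000 s
reaction-phase robot travel = 1.6000·0.2000 = 0.3200 m
robot covers 1.6000·3.2000 − ½·0.5000·3.2000² = 2.5600 m while stopping
human over T_r+T_s: 1.2000·(0.2000+3.2000) = 4.0800 m
margins: 0.0800+0.0200+0.0500 = 0.1500 m
S_min ≈ 0.3200+2.5600+4.0800+0.1500  ⇒  S_min = 711/100 m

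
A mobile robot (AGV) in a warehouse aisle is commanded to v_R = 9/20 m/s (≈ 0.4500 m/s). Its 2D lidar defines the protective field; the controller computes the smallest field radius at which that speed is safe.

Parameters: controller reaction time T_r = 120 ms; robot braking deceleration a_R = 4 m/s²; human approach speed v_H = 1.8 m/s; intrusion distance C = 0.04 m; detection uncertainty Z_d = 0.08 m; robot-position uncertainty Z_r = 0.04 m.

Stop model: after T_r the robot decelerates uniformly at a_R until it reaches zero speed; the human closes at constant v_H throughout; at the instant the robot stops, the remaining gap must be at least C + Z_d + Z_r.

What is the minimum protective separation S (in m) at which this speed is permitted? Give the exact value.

S_min = 421/640 m = 0.6578 m

stop time T_s = (9/20)/4 = 0.1125 s
robot covers v_R·T_r = 0.4500·0.1200 = 0.0540 m before braking
braking distance = 0.4500²/(2·4.0000) = 0.0253 m
human closes 1.8000·0.2325 = 0.4185 m
C+Z_d+Z_r = 0.0400+0.0800+0.0400 = 0.1600 m
S_min ≈ 0.0540+0.0253+0.4185+0.1600  ⇒  S_min = 421/640 m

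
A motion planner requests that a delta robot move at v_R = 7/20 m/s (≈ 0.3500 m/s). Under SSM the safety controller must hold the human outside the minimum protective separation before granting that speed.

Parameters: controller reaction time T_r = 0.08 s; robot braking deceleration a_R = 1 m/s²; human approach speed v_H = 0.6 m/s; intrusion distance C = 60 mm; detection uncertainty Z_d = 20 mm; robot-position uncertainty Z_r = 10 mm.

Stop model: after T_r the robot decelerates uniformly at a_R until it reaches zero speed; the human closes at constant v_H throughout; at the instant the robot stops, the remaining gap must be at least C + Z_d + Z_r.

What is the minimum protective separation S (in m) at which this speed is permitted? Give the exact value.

braking lasts T_s = (7/20)/1 = 0.3500 s
robot in T_r: 0.3500·0.0800 = 0.0280 m
robot under decel: 0.3500²/(2·1.0000) = 0.0612 m
human closes 0.6000·0.4300 = 0.2580 m
margins: 0.0600+0.0200+0.0100 = 0.0900 m
S_min ≈ 0.0280+0.0612+0.2580+0.0900  ⇒  S_min = 1749/4000 m

S_min = 1749/4000 m = 0.4373 m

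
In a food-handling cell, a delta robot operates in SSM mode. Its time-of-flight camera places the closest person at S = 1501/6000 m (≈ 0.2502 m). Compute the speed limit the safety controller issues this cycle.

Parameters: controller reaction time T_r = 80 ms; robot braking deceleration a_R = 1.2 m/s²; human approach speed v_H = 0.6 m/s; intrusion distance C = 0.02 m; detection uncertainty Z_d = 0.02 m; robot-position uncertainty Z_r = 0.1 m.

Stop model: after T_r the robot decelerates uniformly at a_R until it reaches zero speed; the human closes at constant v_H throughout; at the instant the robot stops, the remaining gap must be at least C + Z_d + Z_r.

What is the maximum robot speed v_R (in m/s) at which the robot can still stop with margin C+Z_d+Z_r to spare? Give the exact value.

quadratic (5/12)·v² + (29/50)·v + (-373/6000) = 0
  disc = (29/50)² − 4·(5/12)·(-373/6000) = 39601/90000 ; √disc = 199/300
  v_R = (−(29/50) + 199/300) / (2·(5/12)) = 1/10 m/s
check:
braking lasts T_s = (1/10)/(6/5) = 0.0833 s
robot covers v_R·T_r = 0.1000·0.0800 = 0.0080 m before braking
robot under decel: 0.1000²/(2·1.2000) = 0.0042 m
person approaches 0.6000·(0.0800+0.0833) = 0.0980 m
margins: 0.0200+0.0200+0.1000 = 0.1400 m
sum ≈ 0.0080+0.0042+0.0980+0.1400 ≈ 0.2502 m = S ✓

v_R_max = 1/10 m/s = 0.1000 m/s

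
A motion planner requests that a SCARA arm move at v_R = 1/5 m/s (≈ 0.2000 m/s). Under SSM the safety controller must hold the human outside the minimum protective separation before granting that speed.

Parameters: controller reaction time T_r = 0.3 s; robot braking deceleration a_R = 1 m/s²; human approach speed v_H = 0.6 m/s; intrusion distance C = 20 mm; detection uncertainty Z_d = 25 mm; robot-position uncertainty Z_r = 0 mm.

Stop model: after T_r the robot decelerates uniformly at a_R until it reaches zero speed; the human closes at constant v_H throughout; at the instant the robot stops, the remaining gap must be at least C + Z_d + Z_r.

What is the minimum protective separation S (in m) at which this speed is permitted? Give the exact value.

stop time T_s = (1/5)/1 = 0.2000 s
reaction-phase robot travel = 0.2000·0.3000 = 0.0600 m
robot under decel: 0.2000²/(2·1.0000) = 0.0200 m
human closes 0.6000·0.5000 = 0.3000 m
residual clearance needed = 0.0200+0.0250+0.0000 = 0.0450 m
S_min ≈ 0.0600+0.0200+0.3000+0.0450  ⇒  S_min = 17/40 m

S_min = 17/40 m = 0.4250 m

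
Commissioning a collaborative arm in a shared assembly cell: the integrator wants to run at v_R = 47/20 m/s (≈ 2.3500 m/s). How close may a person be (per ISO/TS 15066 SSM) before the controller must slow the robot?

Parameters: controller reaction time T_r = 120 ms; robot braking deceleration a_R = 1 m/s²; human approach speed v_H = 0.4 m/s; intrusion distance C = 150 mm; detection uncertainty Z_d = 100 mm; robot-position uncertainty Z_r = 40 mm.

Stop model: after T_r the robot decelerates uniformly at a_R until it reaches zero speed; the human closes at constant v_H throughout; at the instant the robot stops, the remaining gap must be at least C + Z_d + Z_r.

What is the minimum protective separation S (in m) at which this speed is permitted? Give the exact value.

S_min = 3457/800 m = 4.3213 m

braking lasts T_s = (47/20)/1 = 2.3500 s
robot in T_r: 2.3500·0.1200 = 0.2820 m
robot covers 2.3500·2.3500 − ½·1.0000·2.3500² = 2.7612 m while stopping
person approaches 0.4000·(0.1200+2.3500) = 0.9880 m
C+Z_d+Z_r = 0.1500+0.1000+0.0400 = 0.2900 m
S_min ≈ 0.2820+2.7612+0.9880+0.2900  ⇒  S_min = 3457/800 m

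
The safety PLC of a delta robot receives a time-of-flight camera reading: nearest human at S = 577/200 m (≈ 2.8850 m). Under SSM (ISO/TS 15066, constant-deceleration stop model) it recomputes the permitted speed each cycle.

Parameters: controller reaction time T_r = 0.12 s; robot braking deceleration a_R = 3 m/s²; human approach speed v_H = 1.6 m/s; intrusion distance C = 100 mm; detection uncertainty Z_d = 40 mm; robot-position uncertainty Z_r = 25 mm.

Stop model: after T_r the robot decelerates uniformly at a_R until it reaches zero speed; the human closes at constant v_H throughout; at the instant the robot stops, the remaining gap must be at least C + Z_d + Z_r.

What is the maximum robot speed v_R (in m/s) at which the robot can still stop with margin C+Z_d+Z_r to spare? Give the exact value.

v_R_max = 12/5 m/s = 2.4000 m/s

collect terms ⇒ (1/6)·v_R² + (49/75)·v_R + (-316/125) = 0
  disc = (49/75)² − 4·(1/6)·(-316/125) = 11881/5625 ; √disc = 109/75
  v_R = (−(49/75) + 109/75) / (2·(1/6)) = 12/5 m/s
check:
braking lasts T_s = (12/5)/3 = 0.8000 s
reaction-phase robot travel = 2.4000·0.1200 = 0.2880 m
robot covers 2.4000·0.8000 − ½·3.0000·0.8000² = 0.9600 m while stopping
human over T_r+T_s: 1.6000·(0.1200+0.8000) = 1.4720 m
C+Z_d+Z_r = 0.1000+0.0400+0.0250 = 0.1650 m
sum ≈ 0.2880+0.9600+1.4720+0.1650 ≈ 2.8850 m = S ✓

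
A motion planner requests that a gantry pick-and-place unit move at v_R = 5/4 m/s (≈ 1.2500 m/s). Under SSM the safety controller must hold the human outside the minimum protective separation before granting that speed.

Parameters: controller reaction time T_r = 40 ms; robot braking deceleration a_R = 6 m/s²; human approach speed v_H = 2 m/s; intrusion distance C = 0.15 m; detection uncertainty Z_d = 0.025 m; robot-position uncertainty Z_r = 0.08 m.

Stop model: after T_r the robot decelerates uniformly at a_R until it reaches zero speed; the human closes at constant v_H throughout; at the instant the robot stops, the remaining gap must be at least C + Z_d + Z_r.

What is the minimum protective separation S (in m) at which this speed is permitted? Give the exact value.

T_s = v_R/a_R = (5/4)/6 = 0.2083 s
reaction-phase robot travel = 1.2500·0.0400 = 0.0500 m
robot under decel: 1.2500²/(2·6.0000) = 0.1302 m
person approaches 2.0000·(0.0400+0.2083) = 0.4967 m
residual clearance needed = 0.1500+0.0250+0.0800 = 0.2550 m
S_min ≈ 0.0500+0.1302+0.4967+0.2550  ⇒  S_min = 1491/1600 m

S_min = 1491/1600 m = 0.9319 m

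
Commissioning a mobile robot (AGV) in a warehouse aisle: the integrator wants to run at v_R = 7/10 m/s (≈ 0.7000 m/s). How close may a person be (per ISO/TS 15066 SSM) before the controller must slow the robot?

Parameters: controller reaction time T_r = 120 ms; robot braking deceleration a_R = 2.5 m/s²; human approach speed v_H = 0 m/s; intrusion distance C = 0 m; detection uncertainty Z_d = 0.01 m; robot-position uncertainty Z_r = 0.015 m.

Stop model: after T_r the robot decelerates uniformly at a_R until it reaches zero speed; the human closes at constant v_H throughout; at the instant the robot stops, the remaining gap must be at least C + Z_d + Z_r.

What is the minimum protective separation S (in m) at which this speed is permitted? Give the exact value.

stop time T_s = (7/10)/(5/2) = 0.2800 s
robot covers v_R·T_r = 0.7000·0.1200 = 0.0840 m before braking
robot under decel: 0.7000²/(2·2.5000) = 0.0980 m
human over T_r+T_s: 0.0000·(0.1200+0.2800) = 0.0000 m
margins: 0.0000+0.0100+0.0150 = 0.0250 m
S_min ≈ 0.0840+0.0980+0.0000+0.0250  ⇒  S_min = 207/1000 m

S_min = 207/1000 m = 0.2070 m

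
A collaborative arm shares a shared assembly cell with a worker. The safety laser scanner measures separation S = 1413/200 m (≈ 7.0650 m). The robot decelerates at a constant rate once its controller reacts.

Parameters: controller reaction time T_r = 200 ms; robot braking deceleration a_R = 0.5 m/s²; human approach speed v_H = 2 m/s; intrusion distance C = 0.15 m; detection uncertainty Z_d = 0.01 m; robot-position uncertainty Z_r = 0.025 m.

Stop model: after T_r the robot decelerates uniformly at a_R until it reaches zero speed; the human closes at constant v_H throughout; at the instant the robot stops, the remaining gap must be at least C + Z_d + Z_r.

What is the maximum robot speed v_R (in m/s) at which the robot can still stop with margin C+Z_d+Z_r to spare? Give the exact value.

v_R_max = 6/5 m/s = 1.2000 m/s

collect terms ⇒ (1)·v_R² + (21/5)·v_R + (-162/25) = 0
  disc = (21/5)² − 4·(1)·(-162/25) = 1089/25 ; √disc = 33/5
  v_R = (−(21/5) + 33/5) / (2·(1)) = 6/5 m/s
check:
braking lasts T_s = (6/5)/(1/2) = 2.4000 s
robot covers v_R·T_r = 1.2000·0.2000 = 0.2400 m before braking
braking distance = 1.2000²/(2·0.5000) = 1.4400 m
human over T_r+T_s: 2.0000·(0.2000+2.4000) = 5.2000 m
margins: 0.1500+0.0100+0.0250 = 0.1850 m
sum ≈ 0.2400+1.4400+5.2000+0.1850 ≈ 7.0650 m = S ✓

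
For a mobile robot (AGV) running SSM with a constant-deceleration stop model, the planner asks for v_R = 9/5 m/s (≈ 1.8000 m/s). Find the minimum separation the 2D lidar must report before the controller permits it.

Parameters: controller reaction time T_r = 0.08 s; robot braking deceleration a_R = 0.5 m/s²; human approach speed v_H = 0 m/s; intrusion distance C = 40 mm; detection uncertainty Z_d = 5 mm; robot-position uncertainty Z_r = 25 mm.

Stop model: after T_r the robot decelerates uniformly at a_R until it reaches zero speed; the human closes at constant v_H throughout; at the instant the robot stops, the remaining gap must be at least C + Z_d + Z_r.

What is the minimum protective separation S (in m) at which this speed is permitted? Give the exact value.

stop time T_s = (9/5)/(1/2) = 3.6000 s
reaction-phase robot travel = 1.8000·0.0800 = 0.1440 m
robot covers 1.8000·3.6000 − ½·0.5000·3.6000² = 3.2400 m while stopping
person approaches 0.0000·(0.0800+3.6000) = 0.0000 m
residual clearance needed = 0.0400+0.0050+0.0250 = 0.0700 m
S_min ≈ 0.1440+3.2400+0.0000+0.0700  ⇒  S_min = 1727/500 m

S_min = 1727/500 m = 3.4540 m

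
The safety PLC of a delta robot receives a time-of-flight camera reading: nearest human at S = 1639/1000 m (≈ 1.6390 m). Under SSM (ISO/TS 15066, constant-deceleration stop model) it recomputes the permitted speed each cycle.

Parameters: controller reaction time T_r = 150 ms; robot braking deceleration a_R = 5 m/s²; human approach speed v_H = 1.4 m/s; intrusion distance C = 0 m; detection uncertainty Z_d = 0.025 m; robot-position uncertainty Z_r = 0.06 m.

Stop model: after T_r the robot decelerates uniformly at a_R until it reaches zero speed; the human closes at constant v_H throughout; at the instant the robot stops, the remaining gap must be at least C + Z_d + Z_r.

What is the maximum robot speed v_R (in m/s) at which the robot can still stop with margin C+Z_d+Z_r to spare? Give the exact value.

quadratic (1/10)·v² + (43/100)·v + (-168/125) = 0
  disc = (43/100)² − 4·(1/10)·(-168/125) = 289/400 ; √disc = 17/20
  v_R = (−(43/100) + 17/20) / (2·(1/10)) = 21/10 m/s
check:
T_s = v_R/a_R = (21/10)/5 = 0.4200 s
robot in T_r: 2.1000·0.1500 = 0.3150 m
braking distance = 2.1000²/(2·5.0000) = 0.4410 m
human over T_r+T_s: 1.4000·(0.1500+0.4200) = 0.7980 m
C+Z_d+Z_r = 0.0000+0.0250+0.0600 = 0.0850 m
sum ≈ 0.3150+0.4410+0.7980+0.0850 ≈ 1.6390 m = S ✓

v_R_max = 21/10 m/s = 2.1000 m/s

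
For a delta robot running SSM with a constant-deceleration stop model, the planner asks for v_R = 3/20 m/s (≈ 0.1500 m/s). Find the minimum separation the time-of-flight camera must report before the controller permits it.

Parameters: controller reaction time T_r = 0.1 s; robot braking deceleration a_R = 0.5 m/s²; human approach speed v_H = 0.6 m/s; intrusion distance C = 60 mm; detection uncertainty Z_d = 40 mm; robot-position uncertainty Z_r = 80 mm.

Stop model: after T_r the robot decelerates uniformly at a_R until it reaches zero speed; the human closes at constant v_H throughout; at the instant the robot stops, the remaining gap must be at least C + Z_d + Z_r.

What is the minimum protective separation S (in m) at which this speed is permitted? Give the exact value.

S_min = 183/400 m = 0.4575 m

stop time T_s = (3/20)/(1/2) = 0.3000 s
robot in T_r: 0.1500·0.1000 = 0.0150 m
braking distance = 0.1500²/(2·0.5000) = 0.0225 m
human closes 0.6000·0.4000 = 0.2400 m
margins: 0.0600+0.0400+0.0800 = 0.1800 m
S_min ≈ 0.0150+0.0225+0.2400+0.1800  ⇒  S_min = 183/400 m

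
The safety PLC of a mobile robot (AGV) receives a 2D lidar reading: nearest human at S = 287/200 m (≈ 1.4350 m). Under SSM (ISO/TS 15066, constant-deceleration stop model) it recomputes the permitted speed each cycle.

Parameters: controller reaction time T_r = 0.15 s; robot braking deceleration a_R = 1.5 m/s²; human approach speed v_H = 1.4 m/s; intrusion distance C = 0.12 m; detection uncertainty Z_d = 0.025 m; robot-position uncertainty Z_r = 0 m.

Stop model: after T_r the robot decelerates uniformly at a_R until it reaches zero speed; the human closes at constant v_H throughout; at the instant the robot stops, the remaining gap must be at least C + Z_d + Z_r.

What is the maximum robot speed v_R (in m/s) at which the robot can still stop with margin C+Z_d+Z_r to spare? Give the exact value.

v_R_max = 4/5 m/s = 0.8000 m/s

collect terms ⇒ (1/3)·v_R² + (13/12)·v_R + (-27/25) = 0
  disc = (13/12)² − 4·(1/3)·(-27/25) = 9409/3600 ; √disc = 97/60
  v_R = (−(13/12) + 97/60) / (2·(1/3)) = 4/5 m/s
check:
stop time T_s = (4/5)/(3/2) = 0.5333 s
reaction-phase robot travel = 0.8000·0.1500 = 0.1200 m
braking distance = 0.8000²/(2·1.5000) = 0.2133 m
human closes 1.4000·0.6833 = 0.9567 m
margins: 0.1200+0.0250+0.0000 = 0.1450 m
sum ≈ 0.1200+0.2133+0.9567+0.1450 ≈ 1.4350 m = S ✓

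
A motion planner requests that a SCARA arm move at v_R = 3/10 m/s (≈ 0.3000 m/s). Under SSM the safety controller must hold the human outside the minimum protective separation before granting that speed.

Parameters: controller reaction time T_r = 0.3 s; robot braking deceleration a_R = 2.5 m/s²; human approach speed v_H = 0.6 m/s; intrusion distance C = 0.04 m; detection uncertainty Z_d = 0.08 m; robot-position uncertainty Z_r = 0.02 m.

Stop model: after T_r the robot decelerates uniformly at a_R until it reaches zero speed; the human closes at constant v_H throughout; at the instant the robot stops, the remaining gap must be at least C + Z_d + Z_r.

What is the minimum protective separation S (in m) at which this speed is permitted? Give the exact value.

stop time T_s = (3/10)/(5/2) = 0.1200 s
robot covers v_R·T_r = 0.3000·0.3000 = 0.0900 m before braking
robot under decel: 0.3000²/(2·2.5000) = 0.0180 m
human over T_r+T_s: 0.6000·(0.3000+0.1200) = 0.2520 m
C+Z_d+Z_r = 0.0400+0.0800+0.0200 = 0.1400 m
S_min ≈ 0.0900+0.0180+0.2520+0.1400  ⇒  S_min = 1/2 m

S_min = 1/2 m = 0.5000 m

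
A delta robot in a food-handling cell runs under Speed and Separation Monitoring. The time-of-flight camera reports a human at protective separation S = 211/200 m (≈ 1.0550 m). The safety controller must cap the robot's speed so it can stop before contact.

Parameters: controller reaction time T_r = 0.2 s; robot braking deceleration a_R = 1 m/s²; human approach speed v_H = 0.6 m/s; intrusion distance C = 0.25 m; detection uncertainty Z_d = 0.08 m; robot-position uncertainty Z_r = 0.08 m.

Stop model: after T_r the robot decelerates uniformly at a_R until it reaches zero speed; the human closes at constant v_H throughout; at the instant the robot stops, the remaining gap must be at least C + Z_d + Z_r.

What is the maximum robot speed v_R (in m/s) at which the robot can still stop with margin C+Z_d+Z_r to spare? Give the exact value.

at the boundary: (1/2)·v² + (4/5)·v + (-21/40) = 0
  disc = (4/5)² − 4·(1/2)·(-21/40) = 169/100 ; √disc = 13/10
  v_R = (−(4/5) + 13/10) / (2·(1/2)) = 1/2 m/s
check:
braking lasts T_s = (1/2)/1 = 0.5000 s
robot covers v_R·T_r = 0.5000·0.2000 = 0.1000 m before braking
robot under decel: 0.5000²/(2·1.0000) = 0.1250 m
person approaches 0.6000·(0.2000+0.5000) = 0.4200 m
C+Z_d+Z_r = 0.2500+0.0800+0.0800 = 0.4100 m
sum ≈ 0.1000+0.1250+0.4200+0.4100 ≈ 1.0550 m = S ✓

v_R_max = 1/2 m/s = 0.5000 m/s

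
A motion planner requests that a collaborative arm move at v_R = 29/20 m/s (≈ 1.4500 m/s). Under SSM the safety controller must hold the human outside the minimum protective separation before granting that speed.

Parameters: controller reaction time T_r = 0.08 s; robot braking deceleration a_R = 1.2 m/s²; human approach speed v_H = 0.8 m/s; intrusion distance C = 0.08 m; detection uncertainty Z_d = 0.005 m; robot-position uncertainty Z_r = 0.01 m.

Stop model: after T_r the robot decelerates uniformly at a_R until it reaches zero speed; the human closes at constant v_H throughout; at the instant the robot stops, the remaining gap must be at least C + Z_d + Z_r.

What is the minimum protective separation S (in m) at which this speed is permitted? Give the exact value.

S_min = 2033/960 m = 2.1177 m

T_s = v_R/a_R = (29/20)/(6/5) = 1.2083 s
reaction-phase robot travel = 1.4500·0.0800 = 0.1160 m
braking distance = 1.4500²/(2·1.2000) = 0.8760 m
person approaches 0.8000·(0.0800+1.2083) = 1.0307 m
residual clearance needed = 0.0800+0.0050+0.0100 = 0.0950 m
S_min ≈ 0.1160+0.8760+1.0307+0.0950  ⇒  S_min = 2033/960 m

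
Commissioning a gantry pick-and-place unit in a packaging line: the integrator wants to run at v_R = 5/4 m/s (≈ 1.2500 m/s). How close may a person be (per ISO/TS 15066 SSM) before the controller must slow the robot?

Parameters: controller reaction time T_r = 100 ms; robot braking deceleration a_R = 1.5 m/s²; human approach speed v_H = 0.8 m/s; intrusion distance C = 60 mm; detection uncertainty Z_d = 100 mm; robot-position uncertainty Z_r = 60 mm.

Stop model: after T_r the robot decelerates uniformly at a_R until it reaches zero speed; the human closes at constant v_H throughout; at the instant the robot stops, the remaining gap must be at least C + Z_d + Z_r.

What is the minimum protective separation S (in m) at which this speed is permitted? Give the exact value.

T_s = v_R/a_R = (5/4)/(3/2) = 0.8333 s
robot covers v_R·T_r = 1.2500·0.1000 = 0.1250 m before braking
robot covers 1.2500·0.8333 − ½·1.5000·0.8333² = 0.5208 m while stopping
human over T_r+T_s: 0.8000·(0.1000+0.8333) = 0.7467 m
C+Z_d+Z_r = 0.0600+0.1000+0.0600 = 0.2200 m
S_min ≈ 0.1250+0.5208+0.7467+0.2200  ⇒  S_min = 129/80 m

S_min = 129/80 m = 1.6125 m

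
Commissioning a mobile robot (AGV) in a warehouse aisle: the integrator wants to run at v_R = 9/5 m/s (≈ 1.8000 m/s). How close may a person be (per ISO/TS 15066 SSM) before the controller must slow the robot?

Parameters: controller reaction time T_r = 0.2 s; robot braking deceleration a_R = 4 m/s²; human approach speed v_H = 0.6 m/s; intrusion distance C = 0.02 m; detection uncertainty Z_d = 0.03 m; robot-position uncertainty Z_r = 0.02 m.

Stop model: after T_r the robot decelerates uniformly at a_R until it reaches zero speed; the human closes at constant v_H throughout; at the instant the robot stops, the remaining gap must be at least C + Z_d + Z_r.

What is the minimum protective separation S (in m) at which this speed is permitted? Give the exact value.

S_min = 49/40 m = 1.2250 m

stop time T_s = (9/5)/4 = 0.4500 s
reaction-phase robot travel = 1.8000·0.2000 = 0.3600 m
robot under decel: 1.8000²/(2·4.0000) = 0.4050 m
person approaches 0.6000·(0.2000+0.4500) = 0.3900 m
C+Z_d+Z_r = 0.0200+0.0300+0.0200 = 0.0700 m
S_min ≈ 0.3600+0.4050+0.3900+0.0700  ⇒  S_min = 49/40 m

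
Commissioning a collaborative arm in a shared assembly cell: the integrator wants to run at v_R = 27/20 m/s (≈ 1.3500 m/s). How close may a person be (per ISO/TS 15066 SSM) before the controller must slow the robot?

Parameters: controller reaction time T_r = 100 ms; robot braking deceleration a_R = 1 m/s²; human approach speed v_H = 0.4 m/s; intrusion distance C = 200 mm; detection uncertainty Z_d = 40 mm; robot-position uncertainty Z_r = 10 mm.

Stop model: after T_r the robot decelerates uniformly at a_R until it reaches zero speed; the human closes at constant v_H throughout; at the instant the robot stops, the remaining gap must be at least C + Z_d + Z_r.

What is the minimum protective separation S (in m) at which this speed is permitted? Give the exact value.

S_min = 1501/800 m = 1.8762 m

braking lasts T_s = (27/20)/1 = 1.3500 s
reaction-phase robot travel = 1.3500·0.1000 = 0.1350 m
robot under decel: 1.3500²/(2·1.0000) = 0.9113 m
human over T_r+T_s: 0.4000·(0.1000+1.3500) = 0.5800 m
residual clearance needed = 0.2000+0.0400+0.0100 = 0.2500 m
S_min ≈ 0.1350+0.9113+0.5800+0.2500  ⇒  S_min = 1501/800 m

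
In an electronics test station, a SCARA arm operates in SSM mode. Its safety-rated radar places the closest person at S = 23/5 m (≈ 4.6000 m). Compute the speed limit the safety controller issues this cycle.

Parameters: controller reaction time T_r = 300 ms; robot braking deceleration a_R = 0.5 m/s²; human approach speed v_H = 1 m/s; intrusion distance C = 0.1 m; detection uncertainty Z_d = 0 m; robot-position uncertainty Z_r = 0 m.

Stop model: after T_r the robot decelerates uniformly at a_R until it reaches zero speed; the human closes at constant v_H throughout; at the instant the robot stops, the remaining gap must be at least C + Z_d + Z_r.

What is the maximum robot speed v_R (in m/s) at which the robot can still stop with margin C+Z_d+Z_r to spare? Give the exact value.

v_R_max = 6/5 m/s = 1.2000 m/s

at the boundary: (1)·v² + (23/10)·v + (-21/5) = 0
  disc = (23/10)² − 4·(1)·(-21/5) = 2209/100 ; √disc = 47/10
  v_R = (−(23/10) + 47/10) / (2·(1)) = 6/5 m/s
check:
braking lasts T_s = (6/5)/(1/2) = 2.4000 s
robot in T_r: 1.2000·0.3000 = 0.3600 m
braking distance = 1.2000²/(2·0.5000) = 1.4400 m
person approaches 1.0000·(0.3000+2.4000) = 2.7000 m
margins: 0.1000+0.0000+0.0000 = 0.1000 m
sum ≈ 0.3600+1.4400+2.7000+0.1000 ≈ 4.6000 m = S ✓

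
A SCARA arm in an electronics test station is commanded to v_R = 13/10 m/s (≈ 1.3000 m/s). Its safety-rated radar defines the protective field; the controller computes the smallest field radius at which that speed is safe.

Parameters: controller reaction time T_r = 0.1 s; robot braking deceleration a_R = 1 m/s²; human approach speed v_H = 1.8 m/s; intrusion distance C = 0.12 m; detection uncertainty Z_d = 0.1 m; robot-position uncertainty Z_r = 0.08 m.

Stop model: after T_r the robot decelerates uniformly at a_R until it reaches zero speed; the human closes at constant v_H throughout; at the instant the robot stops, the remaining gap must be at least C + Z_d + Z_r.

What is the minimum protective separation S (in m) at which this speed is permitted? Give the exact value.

T_s = v_R/a_R = (13/10)/1 = 1.3000 s
robot covers v_R·T_r = 1.3000·0.1000 = 0.1300 m before braking
robot covers 1.3000·1.3000 − ½·1.0000·1.3000² = 0.8450 m while stopping
person approaches 1.8000·(0.1000+1.3000) = 2.5200 m
margins: 0.1200+0.1000+0.0800 = 0.3000 m
S_min ≈ 0.1300+0.8450+2.5200+0.3000  ⇒  S_min = 759/200 m

S_min = 759/200 m = 3.7950 m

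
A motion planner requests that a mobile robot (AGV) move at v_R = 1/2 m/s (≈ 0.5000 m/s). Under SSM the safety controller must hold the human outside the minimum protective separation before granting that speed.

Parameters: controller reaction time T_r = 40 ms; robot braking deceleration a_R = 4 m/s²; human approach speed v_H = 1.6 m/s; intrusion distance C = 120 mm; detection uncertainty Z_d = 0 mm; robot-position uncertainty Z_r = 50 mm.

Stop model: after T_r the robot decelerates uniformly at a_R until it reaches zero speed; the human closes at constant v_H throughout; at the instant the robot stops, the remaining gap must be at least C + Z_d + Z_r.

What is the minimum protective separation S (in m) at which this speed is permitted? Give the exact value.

stop time T_s = (1/2)/4 = 0.1250 s
reaction-phase robot travel = 0.5000·0.0400 = 0.0200 m
braking distance = 0.5000²/(2·4.0000) = 0.0312 m
person approaches 1.6000·(0.0400+0.1250) = 0.2640 m
C+Z_d+Z_r = 0.1200+0.0000+0.0500 = 0.1700 m
S_min ≈ 0.0200+0.0312+0.2640+0.1700  ⇒  S_min = 1941/4000 m

S_min = 1941/4000 m = 0.4853 m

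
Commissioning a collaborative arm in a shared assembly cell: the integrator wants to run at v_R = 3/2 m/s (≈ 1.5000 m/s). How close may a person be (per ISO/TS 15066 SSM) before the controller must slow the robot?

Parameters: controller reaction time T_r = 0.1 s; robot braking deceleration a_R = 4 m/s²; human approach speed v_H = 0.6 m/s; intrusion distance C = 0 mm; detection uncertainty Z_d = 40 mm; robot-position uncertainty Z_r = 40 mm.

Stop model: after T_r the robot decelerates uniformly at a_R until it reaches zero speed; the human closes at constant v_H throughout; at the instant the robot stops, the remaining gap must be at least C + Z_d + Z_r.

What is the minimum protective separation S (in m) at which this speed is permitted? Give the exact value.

S_min = 637/800 m = 0.7963 m

T_s = v_R/a_R = (3/2)/4 = 0.3750 s
robot in T_r: 1.5000·0.1000 = 0.1500 m
robot under decel: 1.5000²/(2·4.0000) = 0.2812 m
human closes 0.6000·0.4750 = 0.2850 m
margins: 0.0000+0.0400+0.0400 = 0.0800 m
S_min ≈ 0.1500+0.2812+0.2850+0.0800  ⇒  S_min = 637/800 m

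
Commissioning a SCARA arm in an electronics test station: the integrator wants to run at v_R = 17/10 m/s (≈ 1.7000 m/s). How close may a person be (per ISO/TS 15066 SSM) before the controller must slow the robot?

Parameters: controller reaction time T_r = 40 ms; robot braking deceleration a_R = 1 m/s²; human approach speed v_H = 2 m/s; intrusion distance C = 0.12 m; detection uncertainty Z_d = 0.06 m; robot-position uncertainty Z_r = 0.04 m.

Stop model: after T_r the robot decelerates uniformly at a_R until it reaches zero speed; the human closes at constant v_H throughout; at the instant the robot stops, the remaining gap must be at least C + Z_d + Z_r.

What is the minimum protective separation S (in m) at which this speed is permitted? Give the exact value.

braking lasts T_s = (17/10)/1 = 1.7000 s
robot covers v_R·T_r = 1.7000·0.0400 = 0.0680 m before braking
braking distance = 1.7000²/(2·1.0000) = 1.4450 m
human closes 2.0000·1.7400 = 3.4800 m
residual clearance needed = 0.1200+0.0600+0.0400 = 0.2200 m
S_min ≈ 0.0680+1.4450+3.4800+0.2200  ⇒  S_min = 5213/1000 m

S_min = 5213/1000 m = 5.2130 m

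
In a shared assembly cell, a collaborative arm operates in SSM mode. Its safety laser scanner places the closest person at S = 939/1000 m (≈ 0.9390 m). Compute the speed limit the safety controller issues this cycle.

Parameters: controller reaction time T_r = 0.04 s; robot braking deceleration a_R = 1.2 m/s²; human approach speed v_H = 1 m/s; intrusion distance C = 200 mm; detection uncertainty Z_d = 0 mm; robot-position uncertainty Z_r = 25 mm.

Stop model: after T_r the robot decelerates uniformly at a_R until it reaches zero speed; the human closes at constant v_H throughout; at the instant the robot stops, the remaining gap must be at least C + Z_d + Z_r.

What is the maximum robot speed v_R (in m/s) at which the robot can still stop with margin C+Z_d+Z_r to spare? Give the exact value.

v_R_max = 3/5 m/s = 0.6000 m/s

at the boundary: (5/12)·v² + (131/150)·v + (-337/500) = 0
  disc = (131/150)² − 4·(5/12)·(-337/500) = 10609/5625 ; √disc = 103/75
  v_R = (−(131/150) + 103/75) / (2·(5/12)) = 3/5 m/s
check:
braking lasts T_s = (3/5)/(6/5) = 0.5000 s
reaction-phase robot travel = 0.6000·0.0400 = 0.0240 m
braking distance = 0.6000²/(2·1.2000) = 0.1500 m
human over T_r+T_s: 1.0000·(0.0400+0.5000) = 0.5400 m
margins: 0.2000+0.0000+0.0250 = 0.2250 m
sum ≈ 0.0240+0.1500+0.5400+0.2250 ≈ 0.9390 m = S ✓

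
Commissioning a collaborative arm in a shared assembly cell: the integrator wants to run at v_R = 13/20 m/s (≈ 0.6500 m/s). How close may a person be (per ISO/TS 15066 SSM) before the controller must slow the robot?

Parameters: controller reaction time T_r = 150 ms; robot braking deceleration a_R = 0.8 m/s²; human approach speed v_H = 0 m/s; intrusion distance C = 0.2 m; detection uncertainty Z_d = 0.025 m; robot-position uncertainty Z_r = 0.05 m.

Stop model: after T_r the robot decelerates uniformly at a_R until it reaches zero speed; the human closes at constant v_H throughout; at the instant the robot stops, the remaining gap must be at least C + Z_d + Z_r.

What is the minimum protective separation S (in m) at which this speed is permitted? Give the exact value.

S_min = 2037/3200 m = 0.6366 m

braking lasts T_s = (13/20)/(4/5) = 0.8125 s
robot in T_r: 0.6500·0.1500 = 0.0975 m
robot under decel: 0.6500²/(2·0.8000) = 0.2641 m
person approaches 0.0000·(0.1500+0.8125) = 0.0000 m
C+Z_d+Z_r = 0.2000+0.0250+0.0500 = 0.2750 m
S_min ≈ 0.0975+0.2641+0.0000+0.2750  ⇒  S_min = 2037/3200 m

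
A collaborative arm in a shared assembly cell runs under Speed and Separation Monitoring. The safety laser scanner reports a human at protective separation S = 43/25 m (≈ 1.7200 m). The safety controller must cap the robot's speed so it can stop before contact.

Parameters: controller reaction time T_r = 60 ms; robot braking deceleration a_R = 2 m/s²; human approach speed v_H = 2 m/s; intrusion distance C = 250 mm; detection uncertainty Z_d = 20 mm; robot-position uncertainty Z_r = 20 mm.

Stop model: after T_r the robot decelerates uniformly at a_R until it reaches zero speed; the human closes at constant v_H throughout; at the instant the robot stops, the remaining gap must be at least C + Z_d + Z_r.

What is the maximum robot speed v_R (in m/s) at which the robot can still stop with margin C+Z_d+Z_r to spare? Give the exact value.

at the boundary: (1/4)·v² + (53/50)·v + (-131/100) = 0
  disc = (53/50)² − 4·(1/4)·(-131/100) = 1521/625 ; √disc = 39/25
  v_R = (−(53/50) + 39/25) / (2·(1/4)) = 1 m/s
check:
T_s = v_R/a_R = 1/2 = 0.5000 s
robot in T_r: 1.0000·0.0600 = 0.0600 m
robot under decel: 1.0000²/(2·2.0000) = 0.2500 m
human over T_r+T_s: 2.0000·(0.0600+0.5000) = 1.1200 m
residual clearance needed = 0.2500+0.0200+0.0200 = 0.2900 m
sum ≈ 0.0600+0.2500+1.1200+0.2900 ≈ 1.7200 m = S ✓

v_R_max = 1 m/s = 1.0000 m/s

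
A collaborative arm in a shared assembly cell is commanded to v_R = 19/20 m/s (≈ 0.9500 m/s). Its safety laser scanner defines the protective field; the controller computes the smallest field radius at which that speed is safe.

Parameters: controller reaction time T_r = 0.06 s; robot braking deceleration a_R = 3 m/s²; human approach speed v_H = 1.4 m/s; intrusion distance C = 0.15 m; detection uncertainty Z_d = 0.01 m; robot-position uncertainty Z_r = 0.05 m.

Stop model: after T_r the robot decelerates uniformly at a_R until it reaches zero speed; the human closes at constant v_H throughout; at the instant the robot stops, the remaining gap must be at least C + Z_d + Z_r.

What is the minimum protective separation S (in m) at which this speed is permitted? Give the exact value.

S_min = 3779/4000 m = 0.9447 m

stop time T_s = (19/20)/3 = 0.3167 s
robot in T_r: 0.9500·0.0600 = 0.0570 m
braking distance = 0.9500²/(2·3.0000) = 0.1504 m
person approaches 1.4000·(0.0600+0.3167) = 0.5273 m
margins: 0.1500+0.0100+0.0500 = 0.2100 m
S_min ≈ 0.0570+0.1504+0.5273+0.2100  ⇒  S_min = 3779/4000 m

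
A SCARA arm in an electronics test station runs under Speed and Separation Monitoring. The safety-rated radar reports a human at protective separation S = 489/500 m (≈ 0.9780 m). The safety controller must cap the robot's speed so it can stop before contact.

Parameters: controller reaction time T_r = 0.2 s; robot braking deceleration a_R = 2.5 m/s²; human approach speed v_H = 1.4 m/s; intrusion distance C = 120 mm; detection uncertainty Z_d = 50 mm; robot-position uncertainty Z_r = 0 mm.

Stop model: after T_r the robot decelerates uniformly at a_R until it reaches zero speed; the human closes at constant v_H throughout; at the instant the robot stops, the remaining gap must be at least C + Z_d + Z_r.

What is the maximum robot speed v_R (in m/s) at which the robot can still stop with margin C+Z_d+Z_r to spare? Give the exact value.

quadratic (1/5)·v² + (19/25)·v + (-66/125) = 0
  disc = (19/25)² − 4·(1/5)·(-66/125) = 1 ; √disc = 1
  v_R = (−(19/25) + 1) / (2·(1/5)) = 3/5 m/s
check:
stop time T_s = (3/5)/(5/2) = 0.2400 s
robot covers v_R·T_r = 0.6000·0.2000 = 0.1200 m before braking
braking distance = 0.6000²/(2·2.5000) = 0.0720 m
human over T_r+T_s: 1.4000·(0.2000+0.2400) = 0.6160 m
residual clearance needed = 0.1200+0.0500+0.0000 = 0.1700 m
sum ≈ 0.1200+0.0720+0.6160+0.1700 ≈ 0.9780 m = S ✓

v_R_max = 3/5 m/s = 0.6000 m/s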